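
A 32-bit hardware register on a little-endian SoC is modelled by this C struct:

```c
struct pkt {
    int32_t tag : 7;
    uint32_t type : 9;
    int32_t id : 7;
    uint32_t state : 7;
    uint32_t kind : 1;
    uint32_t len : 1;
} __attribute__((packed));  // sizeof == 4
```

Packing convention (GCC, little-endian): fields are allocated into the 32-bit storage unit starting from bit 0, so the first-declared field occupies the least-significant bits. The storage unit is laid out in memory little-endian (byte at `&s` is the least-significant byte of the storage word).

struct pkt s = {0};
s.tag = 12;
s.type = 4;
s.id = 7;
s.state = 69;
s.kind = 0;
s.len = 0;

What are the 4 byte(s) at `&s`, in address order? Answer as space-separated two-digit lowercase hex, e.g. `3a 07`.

[0+:7] tag=12 & 0x7f = 0xc; word=0x0000000c
[7+:9] type=4 & 0x1ff = 0x4; word=0x0000020c
[16+:7] id=7 & 0x7f = 0x7; word=0x0007020c
[23+:7] state=69 & 0x7f = 0x45; word=0x2287020c
[30+:1] kind=0 & 0x1 = 0x0; word=0x2287020c
[31+:1] len=0 & 0x1 = 0x0; word=0x2287020c
word = 0x2287020c → little-endian bytes:
  [0]=0x0c  [1]=0x02  [2]=0x87  [3]=0x22

0c 02 87 22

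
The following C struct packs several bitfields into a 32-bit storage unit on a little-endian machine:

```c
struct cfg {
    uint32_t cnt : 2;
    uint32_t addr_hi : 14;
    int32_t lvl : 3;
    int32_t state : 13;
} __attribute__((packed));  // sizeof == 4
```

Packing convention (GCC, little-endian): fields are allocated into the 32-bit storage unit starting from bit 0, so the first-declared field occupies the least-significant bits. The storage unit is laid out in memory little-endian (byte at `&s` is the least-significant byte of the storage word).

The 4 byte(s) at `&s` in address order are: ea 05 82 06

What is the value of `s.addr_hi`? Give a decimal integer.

378

[0]=0xea [1]=0x05 [2]=0x82 [3]=0x06 (little-endian) → word 0x068205ea
cnt [0+:2] = (word>>0) & 0x3 = 2
addr_hi [2+:14] = (word>>2) & 0x3fff = 378  ←
lvl [16+:3] = (word>>16) & 0x7 = 2
state [19+:13] = (word>>19) & 0x1fff = 208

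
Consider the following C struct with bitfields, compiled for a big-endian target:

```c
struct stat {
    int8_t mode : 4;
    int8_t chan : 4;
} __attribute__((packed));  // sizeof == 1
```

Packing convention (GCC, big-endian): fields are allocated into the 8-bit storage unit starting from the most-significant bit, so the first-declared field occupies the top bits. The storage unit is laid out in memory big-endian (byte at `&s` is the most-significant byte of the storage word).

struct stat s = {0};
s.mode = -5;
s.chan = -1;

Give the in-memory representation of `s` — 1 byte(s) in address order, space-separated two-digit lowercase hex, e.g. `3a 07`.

bf

mode (4b) val=-5 bits=0xb at bit 4: 0xb0
chan (4b) val=-1 bits=0xf at bit 0: 0xbf
word = 0xbf → big-endian bytes:
  [0]=0xbf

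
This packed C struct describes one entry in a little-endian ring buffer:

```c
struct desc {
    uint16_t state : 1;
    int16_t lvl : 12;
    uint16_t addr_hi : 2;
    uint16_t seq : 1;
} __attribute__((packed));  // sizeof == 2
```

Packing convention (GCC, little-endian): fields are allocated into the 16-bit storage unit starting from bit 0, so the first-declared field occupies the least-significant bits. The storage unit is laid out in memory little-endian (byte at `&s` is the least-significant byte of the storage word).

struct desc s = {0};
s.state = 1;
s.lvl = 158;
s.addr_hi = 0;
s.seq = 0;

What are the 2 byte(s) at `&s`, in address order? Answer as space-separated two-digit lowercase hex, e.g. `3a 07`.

3d 01

[0+:1] state=1 & 0x1 = 0x1; word=0x0001
[1+:12] lvl=158 & 0xfff = 0x9e; word=0x013d
[13+:2] addr_hi=0 & 0x3 = 0x0; word=0x013d
[15+:1] seq=0 & 0x1 = 0x0; word=0x013d
word = 0x013d → little-endian bytes:
  [0]=0x3d  [1]=0x01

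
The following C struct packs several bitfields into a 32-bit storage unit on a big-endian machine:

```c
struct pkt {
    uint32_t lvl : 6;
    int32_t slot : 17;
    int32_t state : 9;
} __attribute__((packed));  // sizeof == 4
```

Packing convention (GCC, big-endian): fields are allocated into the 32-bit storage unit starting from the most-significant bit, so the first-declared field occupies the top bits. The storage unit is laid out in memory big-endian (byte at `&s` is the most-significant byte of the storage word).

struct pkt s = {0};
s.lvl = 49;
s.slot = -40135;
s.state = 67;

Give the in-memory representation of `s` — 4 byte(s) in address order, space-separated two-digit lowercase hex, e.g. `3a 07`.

lvl (6b) val=49 bits=0x31 at bit 26: 0xc4000000
slot (17b) val=-40135 bits=0x16339 at bit 9: 0xc6c67200
state (9b) val=67 bits=0x43 at bit 0: 0xc6c67243
word = 0xc6c67243 → big-endian bytes:
  [0]=0xc6  [1]=0xc6  [2]=0x72  [3]=0x43

c6 c6 72 43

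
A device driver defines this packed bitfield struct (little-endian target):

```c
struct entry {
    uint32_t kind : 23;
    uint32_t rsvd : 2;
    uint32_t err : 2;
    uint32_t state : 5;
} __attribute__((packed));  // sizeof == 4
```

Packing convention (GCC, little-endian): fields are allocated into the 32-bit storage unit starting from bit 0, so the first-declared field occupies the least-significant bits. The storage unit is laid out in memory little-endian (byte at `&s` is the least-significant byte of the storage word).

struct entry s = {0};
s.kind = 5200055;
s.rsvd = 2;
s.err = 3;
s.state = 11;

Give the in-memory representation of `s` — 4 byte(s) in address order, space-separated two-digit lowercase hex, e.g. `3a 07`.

b7 58 4f 5f

kind (23b) val=5200055 bits=0x4f58b7 at bit 0: 0x004f58b7
rsvd (2b) val=2 bits=0x2 at bit 23: 0x014f58b7
err (2b) val=3 bits=0x3 at bit 25: 0x074f58b7
state (5b) val=11 bits=0xb at bit 27: 0x5f4f58b7
word = 0x5f4f58b7 → little-endian bytes:
  [0]=0xb7  [1]=0x58  [2]=0x4f  [3]=0x5f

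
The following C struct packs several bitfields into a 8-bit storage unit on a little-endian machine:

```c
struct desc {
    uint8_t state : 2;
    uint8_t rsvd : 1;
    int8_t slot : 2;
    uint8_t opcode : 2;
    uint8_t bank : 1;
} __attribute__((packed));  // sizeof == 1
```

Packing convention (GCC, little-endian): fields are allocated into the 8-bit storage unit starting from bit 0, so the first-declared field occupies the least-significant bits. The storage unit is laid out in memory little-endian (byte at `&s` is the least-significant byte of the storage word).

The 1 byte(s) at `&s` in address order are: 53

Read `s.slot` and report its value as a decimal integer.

[0]=0x53 (little-endian) → word 0x53
state:2 @ bit 0 → (0x53>>0)&0x3 = 0x3
rsvd:1 @ bit 2 → (0x53>>2)&0x1 = 0x0
slot:2 @ bit 3 → (0x53>>3)&0x3 = 0x2  ←
opcode:2 @ bit 5 → (0x53>>5)&0x3 = 0x2
bank:1 @ bit 7 → (0x53>>7)&0x1 = 0x0
slot signed 2b, MSB=1: 2 - 4 = -2

-2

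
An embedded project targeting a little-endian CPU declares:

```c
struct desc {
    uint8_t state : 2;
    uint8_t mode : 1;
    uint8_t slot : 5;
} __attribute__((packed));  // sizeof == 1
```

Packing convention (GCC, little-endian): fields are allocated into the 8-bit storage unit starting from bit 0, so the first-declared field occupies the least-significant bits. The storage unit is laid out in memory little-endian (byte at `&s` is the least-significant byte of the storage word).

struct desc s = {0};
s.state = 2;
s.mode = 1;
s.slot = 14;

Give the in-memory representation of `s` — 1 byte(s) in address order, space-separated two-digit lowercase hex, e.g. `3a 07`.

76

state:2 = 2 → 0x2 << 0 → word 0x02
mode:1 = 1 → 0x1 << 2 → word 0x06
slot:5 = 14 → 0xe << 3 → word 0x76
word = 0x76 → little-endian bytes:
  [0]=0x76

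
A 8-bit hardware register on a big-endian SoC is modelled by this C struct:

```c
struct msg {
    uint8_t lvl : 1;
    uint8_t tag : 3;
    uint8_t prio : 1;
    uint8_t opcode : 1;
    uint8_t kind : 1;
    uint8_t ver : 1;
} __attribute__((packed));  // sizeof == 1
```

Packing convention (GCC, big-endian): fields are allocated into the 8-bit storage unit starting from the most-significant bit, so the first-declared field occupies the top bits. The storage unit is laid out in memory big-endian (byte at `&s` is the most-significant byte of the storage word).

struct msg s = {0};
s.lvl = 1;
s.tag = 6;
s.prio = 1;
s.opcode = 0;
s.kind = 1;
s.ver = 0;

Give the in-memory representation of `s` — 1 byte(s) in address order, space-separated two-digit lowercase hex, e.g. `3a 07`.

lvl:1 = 1 → 0x1 << 7 → word 0x80
tag:3 = 6 → 0x6 << 4 → word 0xe0
prio:1 = 1 → 0x1 << 3 → word 0xe8
opcode:1 = 0 → 0x0 << 2 → word 0xe8
kind:1 = 1 → 0x1 << 1 → word 0xea
ver:1 = 0 → 0x0 << 0 → word 0xea
word = 0xea → big-endian bytes:
  [0]=0xea

ea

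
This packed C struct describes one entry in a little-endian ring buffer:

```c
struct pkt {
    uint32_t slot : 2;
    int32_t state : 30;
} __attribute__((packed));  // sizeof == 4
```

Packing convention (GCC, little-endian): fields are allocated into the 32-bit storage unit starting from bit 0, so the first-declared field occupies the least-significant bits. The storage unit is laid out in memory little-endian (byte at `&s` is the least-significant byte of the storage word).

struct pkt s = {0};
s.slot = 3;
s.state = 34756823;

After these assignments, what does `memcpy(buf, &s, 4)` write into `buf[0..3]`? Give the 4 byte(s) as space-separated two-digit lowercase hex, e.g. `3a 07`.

slot (2b) val=3 bits=0x3 at bit 0: 0x00000003
state (30b) val=34756823 bits=0x21258d7 at bit 2: 0x0849635f
word = 0x0849635f → little-endian bytes:
  [0]=0x5f  [1]=0x63  [2]=0x49  [3]=0x08

5f 63 49 08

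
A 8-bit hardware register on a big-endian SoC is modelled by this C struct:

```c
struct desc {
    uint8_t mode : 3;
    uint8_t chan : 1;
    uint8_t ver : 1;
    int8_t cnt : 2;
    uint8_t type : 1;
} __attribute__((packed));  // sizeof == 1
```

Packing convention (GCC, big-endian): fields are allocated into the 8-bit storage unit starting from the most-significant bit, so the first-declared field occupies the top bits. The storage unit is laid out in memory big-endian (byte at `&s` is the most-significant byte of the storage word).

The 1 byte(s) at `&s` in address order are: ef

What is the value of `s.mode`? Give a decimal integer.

[0]=0xef (big-endian) → word 0xef
mode [5+:3] = (word>>5) & 0x7 = 7  ←
chan [4+:1] = (word>>4) & 0x1 = 0
ver [3+:1] = (word>>3) & 0x1 = 1
cnt [1+:2] = (word>>1) & 0x3 = 3
type [0+:1] = (word>>0) & 0x1 = 1

7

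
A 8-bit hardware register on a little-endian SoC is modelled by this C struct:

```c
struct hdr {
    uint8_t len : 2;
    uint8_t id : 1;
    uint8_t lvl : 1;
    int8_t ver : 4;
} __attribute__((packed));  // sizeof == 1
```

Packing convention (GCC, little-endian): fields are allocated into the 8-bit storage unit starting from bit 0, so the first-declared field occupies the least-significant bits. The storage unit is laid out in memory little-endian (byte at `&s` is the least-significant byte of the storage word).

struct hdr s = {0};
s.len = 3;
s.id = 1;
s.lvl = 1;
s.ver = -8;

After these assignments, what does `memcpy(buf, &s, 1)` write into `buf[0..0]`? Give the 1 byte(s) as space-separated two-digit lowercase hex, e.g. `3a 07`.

8f

len:2 = 3 → 0x3 << 0 → word 0x03
id:1 = 1 → 0x1 << 2 → word 0x07
lvl:1 = 1 → 0x1 << 3 → word 0x0f
ver:4 = -8 → 0x8 << 4 → word 0x8f
word = 0x8f → little-endian bytes:
  [0]=0x8f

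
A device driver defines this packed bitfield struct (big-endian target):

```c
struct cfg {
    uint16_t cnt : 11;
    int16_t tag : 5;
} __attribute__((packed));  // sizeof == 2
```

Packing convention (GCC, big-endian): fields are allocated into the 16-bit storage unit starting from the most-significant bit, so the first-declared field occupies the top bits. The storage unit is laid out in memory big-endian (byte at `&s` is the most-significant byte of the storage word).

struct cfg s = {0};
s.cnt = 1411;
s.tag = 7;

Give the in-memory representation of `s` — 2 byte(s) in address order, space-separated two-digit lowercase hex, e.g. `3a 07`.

b0 67

[5+:11] cnt=1411 & 0x7ff = 0x583; word=0xb060
[0+:5] tag=7 & 0x1f = 0x7; word=0xb067
word = 0xb067 → big-endian bytes:
  [0]=0xb0  [1]=0x67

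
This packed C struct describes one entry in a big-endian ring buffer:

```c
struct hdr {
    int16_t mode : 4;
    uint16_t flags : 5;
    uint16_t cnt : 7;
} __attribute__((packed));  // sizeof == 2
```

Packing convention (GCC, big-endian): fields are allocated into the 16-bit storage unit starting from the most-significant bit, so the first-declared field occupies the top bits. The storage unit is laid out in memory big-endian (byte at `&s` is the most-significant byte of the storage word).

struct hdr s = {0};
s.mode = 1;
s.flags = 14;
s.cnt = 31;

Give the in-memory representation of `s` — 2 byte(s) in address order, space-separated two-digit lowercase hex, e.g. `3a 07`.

17 1f

mode:4 = 1 → 0x1 << 12 → word 0x1000
flags:5 = 14 → 0xe << 7 → word 0x1700
cnt:7 = 31 → 0x1f << 0 → word 0x171f
word = 0x171f → big-endian bytes:
  [0]=0x17  [1]=0x1f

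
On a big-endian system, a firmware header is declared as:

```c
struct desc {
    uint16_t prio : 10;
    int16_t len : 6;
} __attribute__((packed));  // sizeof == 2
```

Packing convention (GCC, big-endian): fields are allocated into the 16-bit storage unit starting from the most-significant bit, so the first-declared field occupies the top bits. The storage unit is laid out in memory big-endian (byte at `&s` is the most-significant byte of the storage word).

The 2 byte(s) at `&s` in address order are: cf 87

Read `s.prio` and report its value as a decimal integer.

[0]=0xcf [1]=0x87 (big-endian) → word 0xcf87
prio:10 @ bit 6 → (0xcf87>>6)&0x3ff = 0x33e  ←
len:6 @ bit 0 → (0xcf87>>0)&0x3f = 0x7

830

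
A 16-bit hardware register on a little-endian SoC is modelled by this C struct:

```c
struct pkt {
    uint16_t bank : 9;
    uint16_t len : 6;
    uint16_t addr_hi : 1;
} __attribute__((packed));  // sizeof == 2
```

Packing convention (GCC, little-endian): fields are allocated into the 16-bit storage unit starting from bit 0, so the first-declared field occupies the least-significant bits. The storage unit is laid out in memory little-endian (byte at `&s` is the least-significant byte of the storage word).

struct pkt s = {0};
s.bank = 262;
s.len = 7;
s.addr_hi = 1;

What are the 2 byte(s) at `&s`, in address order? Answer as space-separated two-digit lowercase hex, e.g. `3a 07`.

bank:9 = 262 → 0x106 << 0 → word 0x0106
len:6 = 7 → 0x7 << 9 → word 0x0f06
addr_hi:1 = 1 → 0x1 << 15 → word 0x8f06
word = 0x8f06 → little-endian bytes:
  [0]=0x06  [1]=0x8f

06 8f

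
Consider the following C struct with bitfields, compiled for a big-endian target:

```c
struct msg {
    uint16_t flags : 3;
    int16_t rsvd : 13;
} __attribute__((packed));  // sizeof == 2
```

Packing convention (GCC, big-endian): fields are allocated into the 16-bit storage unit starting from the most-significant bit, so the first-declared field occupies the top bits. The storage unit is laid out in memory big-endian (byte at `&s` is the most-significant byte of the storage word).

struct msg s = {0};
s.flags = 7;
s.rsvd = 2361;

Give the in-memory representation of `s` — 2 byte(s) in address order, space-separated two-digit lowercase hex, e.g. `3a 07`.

[13+:3] flags=7 & 0x7 = 0x7; word=0xe000
[0+:13] rsvd=2361 & 0x1fff = 0x939; word=0xe939
word = 0xe939 → big-endian bytes:
  [0]=0xe9  [1]=0x39

e9 39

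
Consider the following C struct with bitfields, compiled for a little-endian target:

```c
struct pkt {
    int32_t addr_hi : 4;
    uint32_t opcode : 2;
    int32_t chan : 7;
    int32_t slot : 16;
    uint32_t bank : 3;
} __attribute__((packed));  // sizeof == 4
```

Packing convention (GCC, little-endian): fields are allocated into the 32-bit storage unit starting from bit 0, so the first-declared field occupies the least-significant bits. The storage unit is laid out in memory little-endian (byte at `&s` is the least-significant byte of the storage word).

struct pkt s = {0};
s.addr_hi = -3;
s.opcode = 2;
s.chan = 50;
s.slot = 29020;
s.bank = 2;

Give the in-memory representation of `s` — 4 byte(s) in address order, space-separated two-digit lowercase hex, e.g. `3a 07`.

ad 8c 2b 4e

[0+:4] addr_hi=-3 & 0xf = 0xd; word=0x0000000d
[4+:2] opcode=2 & 0x3 = 0x2; word=0x0000002d
[6+:7] chan=50 & 0x7f = 0x32; word=0x00000cad
[13+:16] slot=29020 & 0xffff = 0x715c; word=0x0e2b8cad
[29+:3] bank=2 & 0x7 = 0x2; word=0x4e2b8cad
word = 0x4e2b8cad → little-endian bytes:
  [0]=0xad  [1]=0x8c  [2]=0x2b  [3]=0x4e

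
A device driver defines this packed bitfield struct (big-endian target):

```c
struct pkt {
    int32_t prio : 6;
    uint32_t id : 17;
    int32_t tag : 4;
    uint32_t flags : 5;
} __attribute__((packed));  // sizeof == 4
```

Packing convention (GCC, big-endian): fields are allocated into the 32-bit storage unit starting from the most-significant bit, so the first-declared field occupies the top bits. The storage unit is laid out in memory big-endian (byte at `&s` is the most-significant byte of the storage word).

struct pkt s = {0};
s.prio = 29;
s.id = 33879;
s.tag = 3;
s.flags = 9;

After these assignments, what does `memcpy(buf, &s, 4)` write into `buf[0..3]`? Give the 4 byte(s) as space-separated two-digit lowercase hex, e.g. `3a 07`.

75 08 ae 69

[26+:6] prio=29 & 0x3f = 0x1d; word=0x74000000
[9+:17] id=33879 & 0x1ffff = 0x8457; word=0x7508ae00
[5+:4] tag=3 & 0xf = 0x3; word=0x7508ae60
[0+:5] flags=9 & 0x1f = 0x9; word=0x7508ae69
word = 0x7508ae69 → big-endian bytes:
  [0]=0x75  [1]=0x08  [2]=0xae  [3]=0x69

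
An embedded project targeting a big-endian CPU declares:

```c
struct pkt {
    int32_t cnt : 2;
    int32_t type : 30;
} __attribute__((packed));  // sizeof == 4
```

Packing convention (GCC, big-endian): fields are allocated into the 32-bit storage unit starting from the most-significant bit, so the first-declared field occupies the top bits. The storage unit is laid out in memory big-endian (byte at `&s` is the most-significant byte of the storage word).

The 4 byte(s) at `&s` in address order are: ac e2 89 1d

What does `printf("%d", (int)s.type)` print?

[0]=0xac [1]=0xe2 [2]=0x89 [3]=0x1d (big-endian) → word 0xace2891d
cnt:2 @ bit 30 → (0xace2891d>>30)&0x3 = 0x2
type:30 @ bit 0 → (0xace2891d>>0)&0x3fffffff = 0x2ce2891d  ←
type signed 30b, MSB=1: 753043741 - 1073741824 = -320698083

-320698083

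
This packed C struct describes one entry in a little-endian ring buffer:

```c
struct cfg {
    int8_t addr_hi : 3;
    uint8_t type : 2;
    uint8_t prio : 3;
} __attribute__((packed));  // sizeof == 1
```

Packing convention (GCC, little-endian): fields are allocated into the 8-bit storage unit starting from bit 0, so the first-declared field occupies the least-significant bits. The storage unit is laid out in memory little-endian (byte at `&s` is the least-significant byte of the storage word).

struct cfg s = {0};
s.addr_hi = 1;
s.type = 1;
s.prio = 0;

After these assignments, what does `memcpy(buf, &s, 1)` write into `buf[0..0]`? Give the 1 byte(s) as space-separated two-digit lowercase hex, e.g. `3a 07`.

09

addr_hi (3b) val=1 bits=0x1 at bit 0: 0x01
type (2b) val=1 bits=0x1 at bit 3: 0x09
prio (3b) val=0 bits=0x0 at bit 5: 0x09
word = 0x09 → little-endian bytes:
  [0]=0x09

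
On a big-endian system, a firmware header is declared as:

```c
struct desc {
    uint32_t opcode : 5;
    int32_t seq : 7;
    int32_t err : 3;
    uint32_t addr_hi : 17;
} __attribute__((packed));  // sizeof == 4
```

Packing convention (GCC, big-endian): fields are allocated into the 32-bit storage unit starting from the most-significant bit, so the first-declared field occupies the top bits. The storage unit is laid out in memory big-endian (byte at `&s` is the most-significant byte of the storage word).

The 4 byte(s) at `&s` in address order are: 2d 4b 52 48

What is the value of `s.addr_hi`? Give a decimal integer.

86600

[0]=0x2d [1]=0x4b [2]=0x52 [3]=0x48 (big-endian) → word 0x2d4b5248
opcode:5 @ bit 27 → (0x2d4b5248>>27)&0x1f = 0x5
seq:7 @ bit 20 → (0x2d4b5248>>20)&0x7f = 0x54
err:3 @ bit 17 → (0x2d4b5248>>17)&0x7 = 0x5
addr_hi:17 @ bit 0 → (0x2d4b5248>>0)&0x1ffff = 0x15248  ←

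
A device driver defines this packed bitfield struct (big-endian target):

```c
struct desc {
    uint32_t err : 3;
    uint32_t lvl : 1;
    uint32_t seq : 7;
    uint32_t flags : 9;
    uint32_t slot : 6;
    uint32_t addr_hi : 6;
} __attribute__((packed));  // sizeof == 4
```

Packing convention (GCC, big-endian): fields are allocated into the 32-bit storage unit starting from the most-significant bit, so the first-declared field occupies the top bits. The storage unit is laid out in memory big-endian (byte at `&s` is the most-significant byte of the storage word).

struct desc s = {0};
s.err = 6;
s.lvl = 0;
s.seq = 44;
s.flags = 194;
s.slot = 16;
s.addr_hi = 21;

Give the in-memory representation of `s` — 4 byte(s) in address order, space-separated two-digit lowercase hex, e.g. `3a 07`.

c5 8c 24 15

err:3 = 6 → 0x6 << 29 → word 0xc0000000
lvl:1 = 0 → 0x0 << 28 → word 0xc0000000
seq:7 = 44 → 0x2c << 21 → word 0xc5800000
flags:9 = 194 → 0xc2 << 12 → word 0xc58c2000
slot:6 = 16 → 0x10 << 6 → word 0xc58c2400
addr_hi:6 = 21 → 0x15 << 0 → word 0xc58c2415
word = 0xc58c2415 → big-endian bytes:
  [0]=0xc5  [1]=0x8c  [2]=0x24  [3]=0x15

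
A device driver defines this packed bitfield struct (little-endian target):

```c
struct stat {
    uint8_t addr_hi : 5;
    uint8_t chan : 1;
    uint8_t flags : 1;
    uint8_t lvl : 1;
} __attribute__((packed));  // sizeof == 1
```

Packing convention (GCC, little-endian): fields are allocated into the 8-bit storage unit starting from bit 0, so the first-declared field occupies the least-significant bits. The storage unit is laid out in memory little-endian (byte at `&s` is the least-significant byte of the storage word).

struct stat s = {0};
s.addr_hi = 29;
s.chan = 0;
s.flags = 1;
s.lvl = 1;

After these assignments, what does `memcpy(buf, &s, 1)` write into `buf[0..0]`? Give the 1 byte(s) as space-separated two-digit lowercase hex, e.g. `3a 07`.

addr_hi:5 = 29 → 0x1d << 0 → word 0x1d
chan:1 = 0 → 0x0 << 5 → word 0x1d
flags:1 = 1 → 0x1 << 6 → word 0x5d
lvl:1 = 1 → 0x1 << 7 → word 0xdd
word = 0xdd → little-endian bytes:
  [0]=0xdd

dd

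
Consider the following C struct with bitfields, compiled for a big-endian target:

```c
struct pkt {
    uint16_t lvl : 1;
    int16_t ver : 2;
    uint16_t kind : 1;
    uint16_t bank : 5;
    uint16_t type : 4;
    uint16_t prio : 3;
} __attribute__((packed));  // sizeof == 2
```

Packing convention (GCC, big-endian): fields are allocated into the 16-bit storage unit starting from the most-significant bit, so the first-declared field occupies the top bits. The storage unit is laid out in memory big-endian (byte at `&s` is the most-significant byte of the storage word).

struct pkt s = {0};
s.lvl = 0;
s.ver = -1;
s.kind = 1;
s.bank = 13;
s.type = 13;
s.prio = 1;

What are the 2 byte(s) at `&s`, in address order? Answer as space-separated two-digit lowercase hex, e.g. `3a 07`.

lvl (1b) val=0 bits=0x0 at bit 15: 0x0000
ver (2b) val=-1 bits=0x3 at bit 13: 0x6000
kind (1b) val=1 bits=0x1 at bit 12: 0x7000
bank (5b) val=13 bits=0xd at bit 7: 0x7680
type (4b) val=13 bits=0xd at bit 3: 0x76e8
prio (3b) val=1 bits=0x1 at bit 0: 0x76e9
word = 0x76e9 → big-endian bytes:
  [0]=0x76  [1]=0xe9

76 e9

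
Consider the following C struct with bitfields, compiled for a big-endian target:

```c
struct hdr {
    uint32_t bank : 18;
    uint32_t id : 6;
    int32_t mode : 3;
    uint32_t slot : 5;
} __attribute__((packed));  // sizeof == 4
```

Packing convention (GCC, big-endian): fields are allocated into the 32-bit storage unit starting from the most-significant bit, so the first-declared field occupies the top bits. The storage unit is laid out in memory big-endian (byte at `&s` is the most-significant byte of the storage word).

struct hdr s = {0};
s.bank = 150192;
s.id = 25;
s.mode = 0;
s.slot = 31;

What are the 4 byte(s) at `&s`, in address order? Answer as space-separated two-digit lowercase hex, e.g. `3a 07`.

bank (18b) val=150192 bits=0x24ab0 at bit 14: 0x92ac0000
id (6b) val=25 bits=0x19 at bit 8: 0x92ac1900
mode (3b) val=0 bits=0x0 at bit 5: 0x92ac1900
slot (5b) val=31 bits=0x1f at bit 0: 0x92ac191f
word = 0x92ac191f → big-endian bytes:
  [0]=0x92  [1]=0xac  [2]=0x19  [3]=0x1f

92 ac 19 1f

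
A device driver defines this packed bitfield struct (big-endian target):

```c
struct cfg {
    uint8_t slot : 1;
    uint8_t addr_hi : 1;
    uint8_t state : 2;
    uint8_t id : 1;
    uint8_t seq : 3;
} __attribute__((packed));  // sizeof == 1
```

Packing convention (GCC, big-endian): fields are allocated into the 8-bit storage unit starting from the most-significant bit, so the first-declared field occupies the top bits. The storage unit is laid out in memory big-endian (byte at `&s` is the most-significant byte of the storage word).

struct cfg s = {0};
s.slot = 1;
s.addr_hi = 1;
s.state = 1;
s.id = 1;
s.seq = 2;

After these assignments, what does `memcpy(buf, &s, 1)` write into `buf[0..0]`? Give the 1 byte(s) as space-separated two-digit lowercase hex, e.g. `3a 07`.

slot (1b) val=1 bits=0x1 at bit 7: 0x80
addr_hi (1b) val=1 bits=0x1 at bit 6: 0xc0
state (2b) val=1 bits=0x1 at bit 4: 0xd0
id (1b) val=1 bits=0x1 at bit 3: 0xd8
seq (3b) val=2 bits=0x2 at bit 0: 0xda
word = 0xda → big-endian bytes:
  [0]=0xda

da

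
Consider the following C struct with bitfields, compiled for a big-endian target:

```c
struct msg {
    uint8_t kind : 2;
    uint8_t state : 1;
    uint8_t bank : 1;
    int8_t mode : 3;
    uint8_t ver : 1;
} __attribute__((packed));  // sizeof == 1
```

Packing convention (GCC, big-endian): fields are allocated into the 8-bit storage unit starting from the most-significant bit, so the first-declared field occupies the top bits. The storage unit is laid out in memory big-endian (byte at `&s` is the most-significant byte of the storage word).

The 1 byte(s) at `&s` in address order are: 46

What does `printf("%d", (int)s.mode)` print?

[0]=0x46 (big-endian) → word 0x46
kind [6+:2] = (word>>6) & 0x3 = 1
state [5+:1] = (word>>5) & 0x1 = 0
bank [4+:1] = (word>>4) & 0x1 = 0
mode [1+:3] = (word>>1) & 0x7 = 3  ←
ver [0+:1] = (word>>0) & 0x1 = 0
mode signed 3b, MSB=0: value = 3

3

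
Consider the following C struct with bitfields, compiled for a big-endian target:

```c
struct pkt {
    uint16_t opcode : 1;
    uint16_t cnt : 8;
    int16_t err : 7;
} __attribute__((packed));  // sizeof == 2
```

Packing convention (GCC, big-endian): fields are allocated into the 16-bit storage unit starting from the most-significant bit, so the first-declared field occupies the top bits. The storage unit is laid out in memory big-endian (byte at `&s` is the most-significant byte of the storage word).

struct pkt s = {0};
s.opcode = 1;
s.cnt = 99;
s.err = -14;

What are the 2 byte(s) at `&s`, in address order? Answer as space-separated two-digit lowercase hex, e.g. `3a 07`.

opcode:1 = 1 → 0x1 << 15 → word 0x8000
cnt:8 = 99 → 0x63 << 7 → word 0xb180
err:7 = -14 → 0x72 << 0 → word 0xb1f2
word = 0xb1f2 → big-endian bytes:
  [0]=0xb1  [1]=0xf2

b1 f2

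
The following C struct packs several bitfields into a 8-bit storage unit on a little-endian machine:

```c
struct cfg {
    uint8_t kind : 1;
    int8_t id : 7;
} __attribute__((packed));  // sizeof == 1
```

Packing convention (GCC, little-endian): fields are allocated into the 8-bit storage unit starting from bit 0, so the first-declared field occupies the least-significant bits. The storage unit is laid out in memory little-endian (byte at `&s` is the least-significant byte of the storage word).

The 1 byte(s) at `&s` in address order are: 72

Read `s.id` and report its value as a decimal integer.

[0]=0x72 (little-endian) → word 0x72
kind [0+:1] = (word>>0) & 0x1 = 0
id [1+:7] = (word>>1) & 0x7f = 57  ←
id signed 7b, MSB=0: value = 57

57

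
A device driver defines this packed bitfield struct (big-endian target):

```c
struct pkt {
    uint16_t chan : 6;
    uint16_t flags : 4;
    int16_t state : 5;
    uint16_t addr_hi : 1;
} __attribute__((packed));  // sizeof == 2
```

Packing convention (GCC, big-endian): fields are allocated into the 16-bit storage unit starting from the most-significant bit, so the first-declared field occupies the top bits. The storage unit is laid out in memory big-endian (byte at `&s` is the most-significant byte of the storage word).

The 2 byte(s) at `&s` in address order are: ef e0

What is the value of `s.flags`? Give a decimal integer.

15

[0]=0xef [1]=0xe0 (big-endian) → word 0xefe0
chan:6 @ bit 10 → (0xefe0>>10)&0x3f = 0x3b
flags:4 @ bit 6 → (0xefe0>>6)&0xf = 0xf  ←
state:5 @ bit 1 → (0xefe0>>1)&0x1f = 0x10
addr_hi:1 @ bit 0 → (0xefe0>>0)&0x1 = 0x0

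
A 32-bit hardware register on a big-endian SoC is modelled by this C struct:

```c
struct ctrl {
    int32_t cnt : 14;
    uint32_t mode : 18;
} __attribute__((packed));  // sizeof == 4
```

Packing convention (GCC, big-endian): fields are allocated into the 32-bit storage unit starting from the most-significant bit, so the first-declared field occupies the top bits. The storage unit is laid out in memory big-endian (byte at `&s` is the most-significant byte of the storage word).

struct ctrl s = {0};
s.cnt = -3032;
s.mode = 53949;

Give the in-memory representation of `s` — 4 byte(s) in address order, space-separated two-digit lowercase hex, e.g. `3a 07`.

cnt:14 = -3032 → 0x3428 << 18 → word 0xd0a00000
mode:18 = 53949 → 0xd2bd << 0 → word 0xd0a0d2bd
word = 0xd0a0d2bd → big-endian bytes:
  [0]=0xd0  [1]=0xa0  [2]=0xd2  [3]=0xbd

d0 a0 d2 bd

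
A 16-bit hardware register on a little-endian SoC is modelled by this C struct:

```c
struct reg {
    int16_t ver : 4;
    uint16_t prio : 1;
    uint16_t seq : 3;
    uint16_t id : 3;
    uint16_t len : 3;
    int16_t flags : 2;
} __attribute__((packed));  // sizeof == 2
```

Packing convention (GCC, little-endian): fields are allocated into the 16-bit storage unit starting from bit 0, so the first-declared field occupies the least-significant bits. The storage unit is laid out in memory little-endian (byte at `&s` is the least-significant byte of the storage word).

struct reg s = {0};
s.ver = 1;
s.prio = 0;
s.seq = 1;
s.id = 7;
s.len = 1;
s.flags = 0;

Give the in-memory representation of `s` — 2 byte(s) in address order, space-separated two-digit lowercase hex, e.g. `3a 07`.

21 0f

ver:4 = 1 → 0x1 << 0 → word 0x0001
prio:1 = 0 → 0x0 << 4 → word 0x0001
seq:3 = 1 → 0x1 << 5 → word 0x0021
id:3 = 7 → 0x7 << 8 → word 0x0721
len:3 = 1 → 0x1 << 11 → word 0x0f21
flags:2 = 0 → 0x0 << 14 → word 0x0f21
word = 0x0f21 → little-endian bytes:
  [0]=0x21  [1]=0x0f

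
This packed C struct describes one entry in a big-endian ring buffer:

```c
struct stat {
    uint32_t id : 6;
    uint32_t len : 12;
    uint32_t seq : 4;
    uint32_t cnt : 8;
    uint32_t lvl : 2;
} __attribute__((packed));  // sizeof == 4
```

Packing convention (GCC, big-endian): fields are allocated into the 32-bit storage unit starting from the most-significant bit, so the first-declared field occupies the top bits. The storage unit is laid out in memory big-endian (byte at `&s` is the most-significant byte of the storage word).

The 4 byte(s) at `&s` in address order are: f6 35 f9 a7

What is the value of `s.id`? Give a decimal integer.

61

[0]=0xf6 [1]=0x35 [2]=0xf9 [3]=0xa7 (big-endian) → word 0xf635f9a7
id:6 @ bit 26 → (0xf635f9a7>>26)&0x3f = 0x3d  ←
len:12 @ bit 14 → (0xf635f9a7>>14)&0xfff = 0x8d7
seq:4 @ bit 10 → (0xf635f9a7>>10)&0xf = 0xe
cnt:8 @ bit 2 → (0xf635f9a7>>2)&0xff = 0x69
lvl:2 @ bit 0 → (0xf635f9a7>>0)&0x3 = 0x3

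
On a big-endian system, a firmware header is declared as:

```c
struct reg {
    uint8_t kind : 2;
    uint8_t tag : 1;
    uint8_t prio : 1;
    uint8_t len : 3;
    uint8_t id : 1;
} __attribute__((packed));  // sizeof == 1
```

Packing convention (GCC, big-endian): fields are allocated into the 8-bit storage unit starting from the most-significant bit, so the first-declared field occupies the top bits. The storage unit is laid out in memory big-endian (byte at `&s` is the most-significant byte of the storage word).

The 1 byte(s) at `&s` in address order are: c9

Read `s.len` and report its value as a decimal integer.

4

[0]=0xc9 (big-endian) → word 0xc9
kind:2 @ bit 6 → (0xc9>>6)&0x3 = 0x3
tag:1 @ bit 5 → (0xc9>>5)&0x1 = 0x0
prio:1 @ bit 4 → (0xc9>>4)&0x1 = 0x0
len:3 @ bit 1 → (0xc9>>1)&0x7 = 0x4  ←
id:1 @ bit 0 → (0xc9>>0)&0x1 = 0x1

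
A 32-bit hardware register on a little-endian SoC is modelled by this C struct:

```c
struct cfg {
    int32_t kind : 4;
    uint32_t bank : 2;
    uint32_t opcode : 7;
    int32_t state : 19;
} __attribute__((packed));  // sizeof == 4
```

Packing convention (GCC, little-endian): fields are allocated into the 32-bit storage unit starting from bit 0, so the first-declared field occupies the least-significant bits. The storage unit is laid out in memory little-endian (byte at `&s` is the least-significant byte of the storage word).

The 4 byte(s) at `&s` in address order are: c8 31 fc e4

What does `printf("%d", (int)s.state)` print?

[0]=0xc8 [1]=0x31 [2]=0xfc [3]=0xe4 (little-endian) → word 0xe4fc31c8
kind [0+:4] = (word>>0) & 0xf = 8
bank [4+:2] = (word>>4) & 0x3 = 0
opcode [6+:7] = (word>>6) & 0x7f = 71
state [13+:19] = (word>>13) & 0x7ffff = 468961  ←
state signed 19b, MSB=1: 468961 - 524288 = -55327

-55327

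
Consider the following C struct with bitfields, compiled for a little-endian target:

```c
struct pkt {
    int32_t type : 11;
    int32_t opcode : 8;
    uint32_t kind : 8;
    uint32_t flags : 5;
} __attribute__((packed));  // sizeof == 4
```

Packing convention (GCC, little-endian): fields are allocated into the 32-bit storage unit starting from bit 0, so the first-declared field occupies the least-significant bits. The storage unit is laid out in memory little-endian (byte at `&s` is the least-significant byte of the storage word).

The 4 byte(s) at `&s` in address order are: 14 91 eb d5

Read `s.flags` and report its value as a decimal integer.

26

[0]=0x14 [1]=0x91 [2]=0xeb [3]=0xd5 (little-endian) → word 0xd5eb9114
type [0+:11] = (word>>0) & 0x7ff = 276
opcode [11+:8] = (word>>11) & 0xff = 114
kind [19+:8] = (word>>19) & 0xff = 189
flags [27+:5] = (word>>27) & 0x1f = 26  ←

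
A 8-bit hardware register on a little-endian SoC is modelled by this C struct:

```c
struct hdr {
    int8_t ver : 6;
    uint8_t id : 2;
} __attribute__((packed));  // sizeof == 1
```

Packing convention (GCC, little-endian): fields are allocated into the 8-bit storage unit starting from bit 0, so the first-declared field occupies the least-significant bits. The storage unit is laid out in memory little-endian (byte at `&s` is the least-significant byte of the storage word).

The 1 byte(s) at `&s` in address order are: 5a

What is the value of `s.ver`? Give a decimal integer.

26

[0]=0x5a (little-endian) → word 0x5a
ver [0+:6] = (word>>0) & 0x3f = 26  ←
id [6+:2] = (word>>6) & 0x3 = 1
ver signed 6b, MSB=0: value = 26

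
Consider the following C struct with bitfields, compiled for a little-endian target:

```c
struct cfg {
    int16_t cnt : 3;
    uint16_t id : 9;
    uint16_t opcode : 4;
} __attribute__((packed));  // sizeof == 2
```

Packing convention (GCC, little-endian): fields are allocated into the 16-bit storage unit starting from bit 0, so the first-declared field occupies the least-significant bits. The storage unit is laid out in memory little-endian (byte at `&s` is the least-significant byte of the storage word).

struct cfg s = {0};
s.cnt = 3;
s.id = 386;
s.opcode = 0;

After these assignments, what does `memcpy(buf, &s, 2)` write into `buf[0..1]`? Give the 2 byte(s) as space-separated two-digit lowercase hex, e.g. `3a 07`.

[0+:3] cnt=3 & 0x7 = 0x3; word=0x0003
[3+:9] id=386 & 0x1ff = 0x182; word=0x0c13
[12+:4] opcode=0 & 0xf = 0x0; word=0x0c13
word = 0x0c13 → little-endian bytes:
  [0]=0x13  [1]=0x0c

13 0c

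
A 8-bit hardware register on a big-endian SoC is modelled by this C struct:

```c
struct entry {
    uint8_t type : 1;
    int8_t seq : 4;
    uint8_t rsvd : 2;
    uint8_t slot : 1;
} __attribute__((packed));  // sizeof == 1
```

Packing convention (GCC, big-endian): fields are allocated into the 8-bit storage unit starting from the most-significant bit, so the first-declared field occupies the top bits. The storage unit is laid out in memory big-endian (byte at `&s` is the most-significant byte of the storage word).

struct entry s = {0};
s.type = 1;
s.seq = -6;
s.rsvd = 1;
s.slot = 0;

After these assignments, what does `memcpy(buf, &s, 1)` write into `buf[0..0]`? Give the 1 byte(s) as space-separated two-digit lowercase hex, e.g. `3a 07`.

d2

type (1b) val=1 bits=0x1 at bit 7: 0x80
seq (4b) val=-6 bits=0xa at bit 3: 0xd0
rsvd (2b) val=1 bits=0x1 at bit 1: 0xd2
slot (1b) val=0 bits=0x0 at bit 0: 0xd2
word = 0xd2 → big-endian bytes:
  [0]=0xd2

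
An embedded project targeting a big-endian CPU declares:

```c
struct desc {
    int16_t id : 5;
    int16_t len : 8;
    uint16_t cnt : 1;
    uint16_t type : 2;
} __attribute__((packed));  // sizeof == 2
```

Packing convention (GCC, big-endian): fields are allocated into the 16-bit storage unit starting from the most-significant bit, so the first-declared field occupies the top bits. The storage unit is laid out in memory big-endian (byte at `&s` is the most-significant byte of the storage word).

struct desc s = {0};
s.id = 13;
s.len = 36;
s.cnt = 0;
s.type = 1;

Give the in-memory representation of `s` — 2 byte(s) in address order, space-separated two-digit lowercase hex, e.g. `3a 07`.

[11+:5] id=13 & 0x1f = 0xd; word=0x6800
[3+:8] len=36 & 0xff = 0x24; word=0x6920
[2+:1] cnt=0 & 0x1 = 0x0; word=0x6920
[0+:2] type=1 & 0x3 = 0x1; word=0x6921
word = 0x6921 → big-endian bytes:
  [0]=0x69  [1]=0x21

69 21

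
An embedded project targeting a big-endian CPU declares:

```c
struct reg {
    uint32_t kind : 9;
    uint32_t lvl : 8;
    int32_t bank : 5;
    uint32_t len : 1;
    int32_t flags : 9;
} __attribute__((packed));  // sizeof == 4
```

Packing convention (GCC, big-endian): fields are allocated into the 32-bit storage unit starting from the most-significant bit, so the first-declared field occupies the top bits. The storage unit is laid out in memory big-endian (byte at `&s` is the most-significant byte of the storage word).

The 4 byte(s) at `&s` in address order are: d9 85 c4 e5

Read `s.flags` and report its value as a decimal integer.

229

[0]=0xd9 [1]=0x85 [2]=0xc4 [3]=0xe5 (big-endian) → word 0xd985c4e5
kind:9 @ bit 23 → (0xd985c4e5>>23)&0x1ff = 0x1b3
lvl:8 @ bit 15 → (0xd985c4e5>>15)&0xff = 0xb
bank:5 @ bit 10 → (0xd985c4e5>>10)&0x1f = 0x11
len:1 @ bit 9 → (0xd985c4e5>>9)&0x1 = 0x0
flags:9 @ bit 0 → (0xd985c4e5>>0)&0x1ff = 0xe5  ←
flags signed 9b, MSB=0: value = 229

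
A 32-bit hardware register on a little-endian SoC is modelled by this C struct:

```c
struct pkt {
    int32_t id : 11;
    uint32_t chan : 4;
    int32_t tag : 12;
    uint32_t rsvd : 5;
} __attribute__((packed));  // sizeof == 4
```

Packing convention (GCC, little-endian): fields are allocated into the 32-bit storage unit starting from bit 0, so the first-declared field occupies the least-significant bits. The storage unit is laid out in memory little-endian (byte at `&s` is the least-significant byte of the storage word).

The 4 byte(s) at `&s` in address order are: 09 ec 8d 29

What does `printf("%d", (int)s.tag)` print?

[0]=0x09 [1]=0xec [2]=0x8d [3]=0x29 (little-endian) → word 0x298dec09
id:11 @ bit 0 → (0x298dec09>>0)&0x7ff = 0x409
chan:4 @ bit 11 → (0x298dec09>>11)&0xf = 0xd
tag:12 @ bit 15 → (0x298dec09>>15)&0xfff = 0x31b  ←
rsvd:5 @ bit 27 → (0x298dec09>>27)&0x1f = 0x5
tag signed 12b, MSB=0: value = 795

795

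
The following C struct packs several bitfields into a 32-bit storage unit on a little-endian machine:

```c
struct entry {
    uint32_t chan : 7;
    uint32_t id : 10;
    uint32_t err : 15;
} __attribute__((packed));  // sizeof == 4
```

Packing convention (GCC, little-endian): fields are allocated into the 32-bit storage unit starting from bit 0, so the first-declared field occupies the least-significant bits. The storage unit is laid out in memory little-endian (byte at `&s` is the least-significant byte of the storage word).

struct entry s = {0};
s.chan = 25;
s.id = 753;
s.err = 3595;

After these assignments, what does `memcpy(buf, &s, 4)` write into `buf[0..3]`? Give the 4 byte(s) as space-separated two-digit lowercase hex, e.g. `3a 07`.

99 78 17 1c

[0+:7] chan=25 & 0x7f = 0x19; word=0x00000019
[7+:10] id=753 & 0x3ff = 0x2f1; word=0x00017899
[17+:15] err=3595 & 0x7fff = 0xe0b; word=0x1c177899
word = 0x1c177899 → little-endian bytes:
  [0]=0x99  [1]=0x78  [2]=0x17  [3]=0x1c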